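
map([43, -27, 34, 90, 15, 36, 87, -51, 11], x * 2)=[86, -54, 68, 180, 30, 72, 174, -102, 22]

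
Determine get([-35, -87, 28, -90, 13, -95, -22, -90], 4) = 13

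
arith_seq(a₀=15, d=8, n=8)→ [15, 23, 31, 39, 47, 55, 63, 71]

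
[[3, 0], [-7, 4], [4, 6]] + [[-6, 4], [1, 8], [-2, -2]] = [[-3, 4], [-6, 12], [2, 4]]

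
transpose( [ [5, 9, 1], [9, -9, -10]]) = [[5, 9], [9, -9], [1, -10]]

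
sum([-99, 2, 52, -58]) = -103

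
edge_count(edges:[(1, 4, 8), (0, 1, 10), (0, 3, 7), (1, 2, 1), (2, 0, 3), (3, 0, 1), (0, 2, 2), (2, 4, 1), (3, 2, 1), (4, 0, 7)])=10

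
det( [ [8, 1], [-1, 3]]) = (8)*(3) - (1)*(-1)
= 25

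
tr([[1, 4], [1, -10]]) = diagonal: 1 + (-10)
= -9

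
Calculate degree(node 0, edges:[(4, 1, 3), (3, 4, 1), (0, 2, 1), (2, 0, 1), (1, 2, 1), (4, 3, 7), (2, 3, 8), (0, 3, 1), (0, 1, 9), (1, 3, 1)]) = 4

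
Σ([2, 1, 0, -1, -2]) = 2 + 1 + 0 + (-1) + (-2)
= 0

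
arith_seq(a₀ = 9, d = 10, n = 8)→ a_0 = 9 + 0*10 = 9
a_1 = 9 + 1*10 = 19
a_2 = 9 + 2*10 = 29
...
= [9, 19, 29, 39, 49, 59, 69, 79]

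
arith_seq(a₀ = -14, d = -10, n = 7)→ a_0 = -14 + 0*-10 = -14
a_1 = -14 + 1*-10 = -24
a_2 = -14 + 2*-10 = -34
...
= [-14, -24, -34, -44, -54, -64, -74]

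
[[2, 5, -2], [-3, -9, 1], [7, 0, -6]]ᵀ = [[2, -3, 7], [5, -9, 0], [-2, 1, -6]]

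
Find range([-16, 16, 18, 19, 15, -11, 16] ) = 35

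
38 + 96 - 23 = 111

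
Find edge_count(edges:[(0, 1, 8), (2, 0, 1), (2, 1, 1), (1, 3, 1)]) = 4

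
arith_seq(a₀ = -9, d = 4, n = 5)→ a_0 = -9 + 0*4 = -9
a_1 = -9 + 1*4 = -5
a_2 = -9 + 2*4 = -1
...
= [-9, -5, -1, 3, 7]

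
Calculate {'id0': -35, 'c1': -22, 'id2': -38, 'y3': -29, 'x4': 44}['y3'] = -29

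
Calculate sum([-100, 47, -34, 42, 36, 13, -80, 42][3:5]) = slice → [42, 36]
42 + 36
= 78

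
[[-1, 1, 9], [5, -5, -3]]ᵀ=[[-1, 5], [1, -5], [9, -3]]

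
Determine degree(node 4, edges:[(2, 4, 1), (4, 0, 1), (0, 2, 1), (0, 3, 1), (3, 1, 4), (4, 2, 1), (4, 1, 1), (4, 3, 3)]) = incident: (2,4), (4,0), (4,2), (4,1), (4,3)
= 5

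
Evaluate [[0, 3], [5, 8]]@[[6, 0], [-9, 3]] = C[0][0] = (0)*(6) + (3)*(-9) = -27
C[0][1] = (0)*(0) + (3)*(3) = 9
C[1][0] = (5)*(6) + (8)*(-9) = -42
C[1][1] = (5)*(0) + (8)*(3) = 24
= [[-27, 9], [-42, 24]]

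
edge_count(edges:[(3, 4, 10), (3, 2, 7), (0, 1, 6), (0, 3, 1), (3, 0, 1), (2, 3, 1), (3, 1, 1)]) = 7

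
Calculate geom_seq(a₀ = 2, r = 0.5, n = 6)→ a_0 = 2*0.5^0 = 2.0
a_1 = 2*0.5^1 = 1.0
a_2 = 2*0.5^2 = 0.5
...
= [2.0, 1.0, 0.5, 0.25, 0.125, 0.0625]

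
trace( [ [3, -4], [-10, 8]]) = 11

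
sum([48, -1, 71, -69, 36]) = 85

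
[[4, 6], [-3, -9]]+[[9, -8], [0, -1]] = [[13, -2], [-3, -10]]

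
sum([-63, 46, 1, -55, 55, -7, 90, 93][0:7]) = slice → [-63, 46, 1, -55, 55, -7, 90]
(-63) + 46 + 1 + (-55) + 55 + (-7) + 90
= 67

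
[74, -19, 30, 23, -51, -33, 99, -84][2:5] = [30, 23, -51]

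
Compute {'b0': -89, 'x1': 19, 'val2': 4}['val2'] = 4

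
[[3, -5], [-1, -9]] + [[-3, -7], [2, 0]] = [[0, -12], [1, -9]]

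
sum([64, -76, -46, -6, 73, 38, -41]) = 64 + (-76) + (-46) + (-6) + 73 + 38 + (-41)
= 6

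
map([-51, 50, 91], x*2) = -51*2=-102, 50*2=100, 91*2=182
= [-102, 100, 182]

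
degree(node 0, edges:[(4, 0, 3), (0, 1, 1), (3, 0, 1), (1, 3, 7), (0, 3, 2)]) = 4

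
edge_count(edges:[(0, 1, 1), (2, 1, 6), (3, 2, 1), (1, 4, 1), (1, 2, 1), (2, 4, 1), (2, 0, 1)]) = 7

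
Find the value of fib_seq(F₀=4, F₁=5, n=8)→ [4, 5, 9, 14, 23, 37, 60, 97]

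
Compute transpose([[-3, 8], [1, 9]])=[[-3, 1], [8, 9]]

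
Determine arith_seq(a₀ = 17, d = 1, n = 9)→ [17, 18, 19, 20, 21, 22, 23, 24, 25]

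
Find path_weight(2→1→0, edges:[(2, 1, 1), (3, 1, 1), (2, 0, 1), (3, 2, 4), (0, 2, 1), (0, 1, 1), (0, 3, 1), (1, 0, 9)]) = w(2→1)=1 + w(1→0)=9
= 10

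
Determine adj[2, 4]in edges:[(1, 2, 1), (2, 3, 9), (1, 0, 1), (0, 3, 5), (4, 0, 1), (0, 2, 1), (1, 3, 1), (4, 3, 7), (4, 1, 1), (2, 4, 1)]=1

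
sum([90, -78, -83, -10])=90 + (-78) + (-83) + (-10)
= -81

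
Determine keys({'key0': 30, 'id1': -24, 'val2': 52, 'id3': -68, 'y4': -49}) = ['key0', 'id1', 'val2', 'id3', 'y4']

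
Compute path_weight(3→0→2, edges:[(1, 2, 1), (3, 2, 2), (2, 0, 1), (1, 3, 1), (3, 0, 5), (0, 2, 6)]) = 11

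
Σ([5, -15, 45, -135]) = 5 + -15 + 45 + -135
= -100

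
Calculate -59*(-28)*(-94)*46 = -7143248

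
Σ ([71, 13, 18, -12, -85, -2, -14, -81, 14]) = -78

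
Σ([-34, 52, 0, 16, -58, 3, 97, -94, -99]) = (-34) + 52 + 0 + 16 + (-58) + 3 + 97 + (-94) + (-99)
= -117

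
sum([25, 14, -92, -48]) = 25 + 14 + (-92) + (-48)
= -101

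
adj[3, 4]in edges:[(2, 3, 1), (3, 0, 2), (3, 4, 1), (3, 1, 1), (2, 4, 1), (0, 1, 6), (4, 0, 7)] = 1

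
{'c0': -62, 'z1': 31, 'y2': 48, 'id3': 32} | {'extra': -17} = {'c0': -62, 'z1': 31, 'y2': 48, 'id3': 32, 'extra': -17}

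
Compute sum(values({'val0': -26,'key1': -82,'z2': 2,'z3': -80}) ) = -186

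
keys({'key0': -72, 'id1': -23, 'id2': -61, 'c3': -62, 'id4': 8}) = ['key0', 'id1', 'id2', 'c3', 'id4']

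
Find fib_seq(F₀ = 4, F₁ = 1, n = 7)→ F_2 = F_1 + F_0 = 5
F_3 = F_2 + F_1 = 6
F_4 = F_3 + F_2 = 11
...
= [4, 1, 5, 6, 11, 17, 28]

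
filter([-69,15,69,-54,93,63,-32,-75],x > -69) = [15, 69, -54, 93, 63, -32]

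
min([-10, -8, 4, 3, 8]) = -10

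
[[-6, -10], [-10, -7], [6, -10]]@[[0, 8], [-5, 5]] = [[50, -98], [35, -115], [50, -2]]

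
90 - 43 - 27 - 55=-35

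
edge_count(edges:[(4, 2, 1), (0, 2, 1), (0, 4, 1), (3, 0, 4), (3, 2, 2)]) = 5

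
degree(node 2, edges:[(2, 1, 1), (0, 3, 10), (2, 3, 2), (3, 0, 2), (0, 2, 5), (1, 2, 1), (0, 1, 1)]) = incident: (2,1), (2,3), (0,2), (1,2)
= 4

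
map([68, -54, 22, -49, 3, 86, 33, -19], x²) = [4624, 2916, 484, 2401, 9, 7396, 1089, 361]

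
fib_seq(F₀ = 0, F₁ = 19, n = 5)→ F_2 = F_1 + F_0 = 19
F_3 = F_2 + F_1 = 38
F_4 = F_3 + F_2 = 57
= [0, 19, 19, 38, 57]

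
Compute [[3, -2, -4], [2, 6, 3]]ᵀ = [[3, 2], [-2, 6], [-4, 3]]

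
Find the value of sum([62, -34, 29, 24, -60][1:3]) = -5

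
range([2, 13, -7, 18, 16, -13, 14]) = 31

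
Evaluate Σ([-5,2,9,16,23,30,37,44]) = 156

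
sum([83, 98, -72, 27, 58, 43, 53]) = 290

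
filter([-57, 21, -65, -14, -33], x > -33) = keep x where x > -33: -57✗, 21✓, -65✗, -14✓, -33✗
= [21, -14]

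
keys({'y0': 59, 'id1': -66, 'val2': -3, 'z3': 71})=['y0', 'id1', 'val2', 'z3']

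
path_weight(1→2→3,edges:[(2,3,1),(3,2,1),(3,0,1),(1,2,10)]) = w(1→2)=10 + w(2→3)=1
= 11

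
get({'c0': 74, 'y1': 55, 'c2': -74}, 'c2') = -74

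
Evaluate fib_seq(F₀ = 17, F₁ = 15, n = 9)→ [17, 15, 32, 47, 79, 126, 205, 331, 536]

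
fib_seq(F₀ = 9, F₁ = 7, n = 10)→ [9, 7, 16, 23, 39, 62, 101, 163, 264, 427]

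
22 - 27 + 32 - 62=-35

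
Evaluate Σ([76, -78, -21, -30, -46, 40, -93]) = 76 + (-78) + (-21) + (-30) + (-46) + 40 + (-93)
= -152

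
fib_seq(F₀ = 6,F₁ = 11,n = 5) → F_2 = F_1 + F_0 = 17
F_3 = F_2 + F_1 = 28
F_4 = F_3 + F_2 = 45
= [6, 11, 17, 28, 45]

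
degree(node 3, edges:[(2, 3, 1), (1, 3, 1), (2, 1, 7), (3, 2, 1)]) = 3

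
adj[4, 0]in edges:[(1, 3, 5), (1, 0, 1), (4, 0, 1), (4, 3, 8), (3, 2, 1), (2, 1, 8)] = 1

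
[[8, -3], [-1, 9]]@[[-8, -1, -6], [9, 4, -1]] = [[-91, -20, -45], [89, 37, -3]]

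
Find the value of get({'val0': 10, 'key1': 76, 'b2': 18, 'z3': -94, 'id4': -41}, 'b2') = 18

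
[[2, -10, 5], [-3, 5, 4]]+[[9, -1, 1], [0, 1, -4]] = [[11, -11, 6], [-3, 6, 0]]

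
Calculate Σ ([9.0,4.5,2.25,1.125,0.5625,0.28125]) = 17.71875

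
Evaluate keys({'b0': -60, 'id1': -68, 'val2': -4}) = ['b0', 'id1', 'val2']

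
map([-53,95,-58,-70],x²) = (-53)²=2809, (95)²=9025, (-58)²=3364, (-70)²=4900
= [2809, 9025, 3364, 4900]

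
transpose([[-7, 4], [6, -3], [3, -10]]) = [[-7, 6, 3], [4, -3, -10]]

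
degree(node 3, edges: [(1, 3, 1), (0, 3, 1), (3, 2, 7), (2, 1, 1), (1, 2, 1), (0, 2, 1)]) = 3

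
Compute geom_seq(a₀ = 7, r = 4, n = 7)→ a_0 = 7*4^0 = 7
a_1 = 7*4^1 = 28
a_2 = 7*4^2 = 112
...
= [7, 28, 112, 448, 1792, 7168, 28672]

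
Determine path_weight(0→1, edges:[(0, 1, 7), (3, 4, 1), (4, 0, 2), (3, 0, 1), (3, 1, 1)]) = w(0→1)=7
= 7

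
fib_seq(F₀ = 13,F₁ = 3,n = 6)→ F_2 = F_1 + F_0 = 16
F_3 = F_2 + F_1 = 19
F_4 = F_3 + F_2 = 35
...
= [13, 3, 16, 19, 35, 54]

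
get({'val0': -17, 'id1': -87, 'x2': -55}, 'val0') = -17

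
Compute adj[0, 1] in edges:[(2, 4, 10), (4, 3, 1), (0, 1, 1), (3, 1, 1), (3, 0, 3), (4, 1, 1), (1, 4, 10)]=1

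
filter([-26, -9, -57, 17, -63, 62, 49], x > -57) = [-26, -9, 17, 62, 49]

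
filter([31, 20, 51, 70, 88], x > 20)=[31, 51, 70, 88]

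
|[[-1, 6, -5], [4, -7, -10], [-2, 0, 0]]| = 190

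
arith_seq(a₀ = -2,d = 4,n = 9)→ a_0 = -2 + 0*4 = -2
a_1 = -2 + 1*4 = 2
a_2 = -2 + 2*4 = 6
...
= [-2, 2, 6, 10, 14, 18, 22, 26, 30]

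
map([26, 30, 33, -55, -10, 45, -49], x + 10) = [36, 40, 43, -45, 0, 55, -39]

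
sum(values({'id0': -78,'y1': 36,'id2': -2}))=-44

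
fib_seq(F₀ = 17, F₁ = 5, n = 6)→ [17, 5, 22, 27, 49, 76]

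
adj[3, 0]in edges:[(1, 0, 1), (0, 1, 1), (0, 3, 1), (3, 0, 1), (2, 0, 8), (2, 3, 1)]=1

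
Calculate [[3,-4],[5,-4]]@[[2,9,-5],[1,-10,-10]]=C[0][0] = (3)*(2) + (-4)*(1) = 2
C[0][1] = (3)*(9) + (-4)*(-10) = 67
C[0][2] = (3)*(-5) + (-4)*(-10) = 25
C[1][0] = (5)*(2) + (-4)*(1) = 6
C[1][1] = (5)*(9) + (-4)*(-10) = 85
C[1][2] = (5)*(-5) + (-4)*(-10) = 15
= [[2, 67, 25], [6, 85, 15]]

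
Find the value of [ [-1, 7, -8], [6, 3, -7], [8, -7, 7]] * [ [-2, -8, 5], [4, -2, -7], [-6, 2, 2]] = C[0][0] = (-1)*(-2) + (7)*(4) + (-8)*(-6) = 78
C[0][1] = (-1)*(-8) + (7)*(-2) + (-8)*(2) = -22
C[0][2] = (-1)*(5) + (7)*(-7) + (-8)*(2) = -70
C[1][0] = (6)*(-2) + (3)*(4) + (-7)*(-6) = 42
C[1][1] = (6)*(-8) + (3)*(-2) + (-7)*(2) = -68
C[1][2] = (6)*(5) + (3)*(-7) + (-7)*(2) = -5
... (3 more cells)
= [[78, -22, -70], [42, -68, -5], [-86, -36, 103]]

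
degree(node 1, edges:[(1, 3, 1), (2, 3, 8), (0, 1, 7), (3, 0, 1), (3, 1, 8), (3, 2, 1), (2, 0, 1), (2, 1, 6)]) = incident: (1,3), (0,1), (3,1), (2,1)
= 4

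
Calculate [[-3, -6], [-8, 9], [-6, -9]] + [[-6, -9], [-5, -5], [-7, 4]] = [[-9, -15], [-13, 4], [-13, -5]]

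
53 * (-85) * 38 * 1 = -171190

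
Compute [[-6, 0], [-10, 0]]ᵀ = [[-6, -10], [0, 0]]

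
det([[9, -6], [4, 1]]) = (9)*(1) - (-6)*(4)
= 33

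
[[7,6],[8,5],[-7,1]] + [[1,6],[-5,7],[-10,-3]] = [[8, 12], [3, 12], [-17, -2]]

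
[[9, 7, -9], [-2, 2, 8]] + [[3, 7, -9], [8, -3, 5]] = [[12, 14, -18], [6, -1, 13]]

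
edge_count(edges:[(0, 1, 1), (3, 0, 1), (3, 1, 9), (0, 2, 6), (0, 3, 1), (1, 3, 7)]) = 6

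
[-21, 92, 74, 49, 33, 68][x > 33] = [92, 74, 49, 68]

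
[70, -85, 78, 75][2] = 78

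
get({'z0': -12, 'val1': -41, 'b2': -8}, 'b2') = -8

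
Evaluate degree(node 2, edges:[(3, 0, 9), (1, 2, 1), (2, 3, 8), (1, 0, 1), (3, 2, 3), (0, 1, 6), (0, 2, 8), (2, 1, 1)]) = incident: (1,2), (2,3), (3,2), (0,2), (2,1)
= 5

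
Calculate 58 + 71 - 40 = 89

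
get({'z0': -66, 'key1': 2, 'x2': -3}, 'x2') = -3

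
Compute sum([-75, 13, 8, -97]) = -151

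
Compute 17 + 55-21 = 51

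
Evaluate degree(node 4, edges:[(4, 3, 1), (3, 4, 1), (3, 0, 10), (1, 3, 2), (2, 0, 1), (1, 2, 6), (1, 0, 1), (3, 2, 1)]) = incident: (4,3), (3,4)
= 2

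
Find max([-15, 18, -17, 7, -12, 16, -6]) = 18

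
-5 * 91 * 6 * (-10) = 27300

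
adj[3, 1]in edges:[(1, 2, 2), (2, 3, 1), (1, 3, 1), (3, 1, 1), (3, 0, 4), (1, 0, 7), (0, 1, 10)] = 1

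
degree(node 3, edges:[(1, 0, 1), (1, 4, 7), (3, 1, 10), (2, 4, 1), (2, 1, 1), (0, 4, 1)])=incident: (3,1)
= 1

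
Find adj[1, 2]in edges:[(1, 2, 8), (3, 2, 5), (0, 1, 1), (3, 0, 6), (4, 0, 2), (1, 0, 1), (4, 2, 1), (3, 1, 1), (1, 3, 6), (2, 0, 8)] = 8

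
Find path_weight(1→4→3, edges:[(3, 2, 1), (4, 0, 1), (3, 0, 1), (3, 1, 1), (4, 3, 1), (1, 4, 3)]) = 4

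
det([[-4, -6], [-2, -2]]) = (-4)*(-2) - (-6)*(-2)
= -4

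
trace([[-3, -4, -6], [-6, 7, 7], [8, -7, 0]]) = 4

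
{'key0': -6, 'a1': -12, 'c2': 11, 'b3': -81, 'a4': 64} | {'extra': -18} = {'key0': -6, 'a1': -12, 'c2': 11, 'b3': -81, 'a4': 64, 'extra': -18}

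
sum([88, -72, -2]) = 14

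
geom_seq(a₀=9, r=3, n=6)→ [9, 27, 81, 243, 729, 2187]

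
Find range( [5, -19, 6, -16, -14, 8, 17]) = 36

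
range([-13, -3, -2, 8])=21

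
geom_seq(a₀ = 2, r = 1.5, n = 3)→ [2.0, 3.0, 4.5]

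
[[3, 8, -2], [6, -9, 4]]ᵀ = [[3, 6], [8, -9], [-2, 4]]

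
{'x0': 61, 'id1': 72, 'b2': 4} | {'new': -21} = {'x0': 61, 'id1': 72, 'b2': 4, 'new': -21}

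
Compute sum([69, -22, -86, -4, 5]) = 69 + (-22) + (-86) + (-4) + 5
= -38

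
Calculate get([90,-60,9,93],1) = -60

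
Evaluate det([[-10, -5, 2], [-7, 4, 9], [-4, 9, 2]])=(1)*(-10)*det([[4, 9], [9, 2]]) + (-1)*(-5)*det([[-7, 9], [-4, 2]]) + (1)*(2)*det([[-7, 4], [-4, 9]])
= 730 + 110 + -94
= 746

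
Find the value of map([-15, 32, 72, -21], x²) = [225, 1024, 5184, 441]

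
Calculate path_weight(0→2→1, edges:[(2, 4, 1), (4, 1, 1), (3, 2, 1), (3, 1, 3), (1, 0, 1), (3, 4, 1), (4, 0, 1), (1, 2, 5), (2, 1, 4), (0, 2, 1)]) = w(0→2)=1 + w(2→1)=4
= 5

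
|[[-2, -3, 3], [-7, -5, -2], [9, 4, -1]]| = 100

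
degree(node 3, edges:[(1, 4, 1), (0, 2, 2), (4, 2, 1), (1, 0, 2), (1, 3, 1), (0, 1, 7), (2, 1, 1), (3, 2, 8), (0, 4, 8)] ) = incident: (1,3), (3,2)
= 2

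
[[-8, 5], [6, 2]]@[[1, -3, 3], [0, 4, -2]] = C[0][0] = (-8)*(1) + (5)*(0) = -8
C[0][1] = (-8)*(-3) + (5)*(4) = 44
C[0][2] = (-8)*(3) + (5)*(-2) = -34
C[1][0] = (6)*(1) + (2)*(0) = 6
C[1][1] = (6)*(-3) + (2)*(4) = -10
C[1][2] = (6)*(3) + (2)*(-2) = 14
= [[-8, 44, -34], [6, -10, 14]]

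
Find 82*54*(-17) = -75276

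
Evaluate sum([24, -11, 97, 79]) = 189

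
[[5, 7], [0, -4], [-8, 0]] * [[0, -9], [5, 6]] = [[35, -3], [-20, -24], [0, 72]]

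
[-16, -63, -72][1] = -63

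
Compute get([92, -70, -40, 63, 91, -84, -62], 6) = -62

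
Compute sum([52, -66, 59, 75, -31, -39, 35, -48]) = 37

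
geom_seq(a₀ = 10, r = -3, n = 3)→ [10, -30, 90]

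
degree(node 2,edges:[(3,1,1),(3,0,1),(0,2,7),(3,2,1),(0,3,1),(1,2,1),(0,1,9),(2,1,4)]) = 4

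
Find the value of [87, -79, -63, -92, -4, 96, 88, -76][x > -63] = [87, -4, 96, 88]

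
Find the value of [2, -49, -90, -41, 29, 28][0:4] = [2, -49, -90, -41]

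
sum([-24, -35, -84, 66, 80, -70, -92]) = (-24) + (-35) + (-84) + 66 + 80 + (-70) + (-92)
= -159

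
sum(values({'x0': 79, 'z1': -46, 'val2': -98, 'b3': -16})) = 79 + (-46) + (-98) + (-16)
= -81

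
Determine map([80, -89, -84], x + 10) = [90, -79, -74]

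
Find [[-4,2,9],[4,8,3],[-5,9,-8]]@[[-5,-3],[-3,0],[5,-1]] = C[0][0] = (-4)*(-5) + (2)*(-3) + (9)*(5) = 59
C[0][1] = (-4)*(-3) + (2)*(0) + (9)*(-1) = 3
C[1][0] = (4)*(-5) + (8)*(-3) + (3)*(5) = -29
C[1][1] = (4)*(-3) + (8)*(0) + (3)*(-1) = -15
C[2][0] = (-5)*(-5) + (9)*(-3) + (-8)*(5) = -42
C[2][1] = (-5)*(-3) + (9)*(0) + (-8)*(-1) = 23
= [[59, 3], [-29, -15], [-42, 23]]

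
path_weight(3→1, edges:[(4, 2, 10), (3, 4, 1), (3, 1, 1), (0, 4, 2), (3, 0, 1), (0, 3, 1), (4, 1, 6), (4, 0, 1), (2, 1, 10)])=1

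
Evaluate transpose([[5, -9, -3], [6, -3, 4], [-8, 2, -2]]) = [[5, 6, -8], [-9, -3, 2], [-3, 4, -2]]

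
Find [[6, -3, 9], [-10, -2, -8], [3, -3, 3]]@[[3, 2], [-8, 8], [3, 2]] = C[0][0] = (6)*(3) + (-3)*(-8) + (9)*(3) = 69
C[0][1] = (6)*(2) + (-3)*(8) + (9)*(2) = 6
C[1][0] = (-10)*(3) + (-2)*(-8) + (-8)*(3) = -38
C[1][1] = (-10)*(2) + (-2)*(8) + (-8)*(2) = -52
C[2][0] = (3)*(3) + (-3)*(-8) + (3)*(3) = 42
C[2][1] = (3)*(2) + (-3)*(8) + (3)*(2) = -12
= [[69, 6], [-38, -52], [42, -12]]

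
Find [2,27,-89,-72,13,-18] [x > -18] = [2, 27, 13]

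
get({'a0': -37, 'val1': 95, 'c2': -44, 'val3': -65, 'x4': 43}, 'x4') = 43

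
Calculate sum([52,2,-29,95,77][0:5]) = slice → [52, 2, -29, 95, 77]
52 + 2 + (-29) + 95 + 77
= 197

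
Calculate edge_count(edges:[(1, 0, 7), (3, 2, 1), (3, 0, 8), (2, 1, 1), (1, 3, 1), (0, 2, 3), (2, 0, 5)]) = 7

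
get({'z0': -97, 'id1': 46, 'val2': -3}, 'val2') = -3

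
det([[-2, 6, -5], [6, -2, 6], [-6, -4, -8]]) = 172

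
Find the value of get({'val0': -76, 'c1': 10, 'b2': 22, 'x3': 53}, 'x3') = 53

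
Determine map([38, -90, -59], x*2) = 38*2=76, -90*2=-180, -59*2=-118
= [76, -180, -118]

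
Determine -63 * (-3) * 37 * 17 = 118881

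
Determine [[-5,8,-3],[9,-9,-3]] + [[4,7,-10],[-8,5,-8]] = [[-1, 15, -13], [1, -4, -11]]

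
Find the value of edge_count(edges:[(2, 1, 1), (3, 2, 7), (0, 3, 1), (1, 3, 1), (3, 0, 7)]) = 5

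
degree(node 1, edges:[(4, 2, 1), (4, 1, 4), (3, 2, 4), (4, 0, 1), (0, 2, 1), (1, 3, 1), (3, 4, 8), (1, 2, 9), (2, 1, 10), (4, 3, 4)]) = incident: (4,1), (1,3), (1,2), (2,1)
= 4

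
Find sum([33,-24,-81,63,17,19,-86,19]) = 33 + (-24) + (-81) + 63 + 17 + 19 + (-86) + 19
= -40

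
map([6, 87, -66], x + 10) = 6+10=16, 87+10=97, -66+10=-56
= [16, 97, -56]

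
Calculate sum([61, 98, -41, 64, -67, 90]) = 61 + 98 + (-41) + 64 + (-67) + 90
= 205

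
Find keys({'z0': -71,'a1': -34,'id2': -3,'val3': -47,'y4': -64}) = ['z0', 'a1', 'id2', 'val3', 'y4']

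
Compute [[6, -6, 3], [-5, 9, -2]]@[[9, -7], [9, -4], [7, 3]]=C[0][0] = (6)*(9) + (-6)*(9) + (3)*(7) = 21
C[0][1] = (6)*(-7) + (-6)*(-4) + (3)*(3) = -9
C[1][0] = (-5)*(9) + (9)*(9) + (-2)*(7) = 22
C[1][1] = (-5)*(-7) + (9)*(-4) + (-2)*(3) = -7
= [[21, -9], [22, -7]]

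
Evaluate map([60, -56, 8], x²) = [3600, 3136, 64]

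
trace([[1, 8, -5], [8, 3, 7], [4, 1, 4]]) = diagonal: 1 + 3 + 4
= 8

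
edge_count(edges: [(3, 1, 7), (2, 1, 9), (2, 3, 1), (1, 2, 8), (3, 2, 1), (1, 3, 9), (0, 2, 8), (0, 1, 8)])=8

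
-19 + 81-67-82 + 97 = 10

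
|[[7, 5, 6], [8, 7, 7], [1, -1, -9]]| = (1)*(7)*det([[7, 7], [-1, -9]]) + (-1)*(5)*det([[8, 7], [1, -9]]) + (1)*(6)*det([[8, 7], [1, -1]])
= -392 + 395 + -90
= -87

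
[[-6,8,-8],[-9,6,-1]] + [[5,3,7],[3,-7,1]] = [[-1, 11, -1], [-6, -1, 0]]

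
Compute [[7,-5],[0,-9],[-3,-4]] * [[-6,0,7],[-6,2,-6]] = C[0][0] = (7)*(-6) + (-5)*(-6) = -12
C[0][1] = (7)*(0) + (-5)*(2) = -10
C[0][2] = (7)*(7) + (-5)*(-6) = 79
C[1][0] = (0)*(-6) + (-9)*(-6) = 54
C[1][1] = (0)*(0) + (-9)*(2) = -18
C[1][2] = (0)*(7) + (-9)*(-6) = 54
... (3 more cells)
= [[-12, -10, 79], [54, -18, 54], [42, -8, 3]]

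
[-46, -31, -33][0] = -46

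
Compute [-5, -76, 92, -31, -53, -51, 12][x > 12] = keep x where x > 12: -5✗, -76✗, 92✓, -31✗, -53✗, -51✗, 12✗
= [92]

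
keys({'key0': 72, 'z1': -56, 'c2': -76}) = ['key0', 'z1', 'c2']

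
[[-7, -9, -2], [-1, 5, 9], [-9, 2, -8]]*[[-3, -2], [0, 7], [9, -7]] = [[3, -35], [84, -26], [-45, 88]]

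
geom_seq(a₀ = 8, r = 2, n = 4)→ a_0 = 8*2^0 = 8
a_1 = 8*2^1 = 16
a_2 = 8*2^2 = 32
...
= [8, 16, 32, 64]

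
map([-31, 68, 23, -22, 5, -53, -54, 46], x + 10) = -31+10=-21, 68+10=78, 23+10=33, -22+10=-12, 5+10=15, -53+10=-43, -54+10=-44, 46+10=56
= [-21, 78, 33, -12, 15, -43, -44, 56]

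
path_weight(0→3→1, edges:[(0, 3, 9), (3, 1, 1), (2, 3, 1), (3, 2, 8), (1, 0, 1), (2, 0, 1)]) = 10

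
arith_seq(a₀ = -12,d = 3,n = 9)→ [-12, -9, -6, -3, 0, 3, 6, 9, 12]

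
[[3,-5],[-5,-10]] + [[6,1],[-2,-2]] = [[9, -4], [-7, -12]]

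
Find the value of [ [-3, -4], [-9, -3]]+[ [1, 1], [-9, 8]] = [[-2, -3], [-18, 5]]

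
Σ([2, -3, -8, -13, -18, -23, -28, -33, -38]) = 2 + (-3) + (-8) + (-13) + (-18) + (-23) + (-28) + (-33) + (-38)
= -162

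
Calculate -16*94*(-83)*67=8363744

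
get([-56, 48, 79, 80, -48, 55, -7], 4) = -48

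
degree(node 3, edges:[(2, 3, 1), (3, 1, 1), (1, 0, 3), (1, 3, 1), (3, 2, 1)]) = incident: (2,3), (3,1), (1,3), (3,2)
= 4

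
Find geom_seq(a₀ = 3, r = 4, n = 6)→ [3, 12, 48, 192, 768, 3072]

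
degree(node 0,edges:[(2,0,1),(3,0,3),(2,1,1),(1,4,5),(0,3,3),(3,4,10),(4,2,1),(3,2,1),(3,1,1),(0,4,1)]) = 4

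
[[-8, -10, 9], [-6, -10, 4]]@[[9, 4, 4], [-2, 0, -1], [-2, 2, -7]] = C[0][0] = (-8)*(9) + (-10)*(-2) + (9)*(-2) = -70
C[0][1] = (-8)*(4) + (-10)*(0) + (9)*(2) = -14
C[0][2] = (-8)*(4) + (-10)*(-1) + (9)*(-7) = -85
C[1][0] = (-6)*(9) + (-10)*(-2) + (4)*(-2) = -42
C[1][1] = (-6)*(4) + (-10)*(0) + (4)*(2) = -16
C[1][2] = (-6)*(4) + (-10)*(-1) + (4)*(-7) = -42
= [[-70, -14, -85], [-42, -16, -42]]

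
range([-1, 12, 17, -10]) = 27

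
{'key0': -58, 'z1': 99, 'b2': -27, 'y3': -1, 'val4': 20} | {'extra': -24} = {'key0': -58, 'z1': 99, 'b2': -27, 'y3': -1, 'val4': 20, 'extra': -24}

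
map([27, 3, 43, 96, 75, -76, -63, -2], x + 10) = [37, 13, 53, 106, 85, -66, -53, 8]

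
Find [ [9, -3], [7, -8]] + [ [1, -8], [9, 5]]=[[10, -11], [16, -3]]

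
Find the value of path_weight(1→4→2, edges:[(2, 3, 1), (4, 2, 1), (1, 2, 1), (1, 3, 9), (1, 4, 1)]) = w(1→4)=1 + w(4→2)=1
= 2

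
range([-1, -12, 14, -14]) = 28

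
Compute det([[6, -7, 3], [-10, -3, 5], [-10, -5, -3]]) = (1)*(6)*det([[-3, 5], [-5, -3]]) + (-1)*(-7)*det([[-10, 5], [-10, -3]]) + (1)*(3)*det([[-10, -3], [-10, -5]])
= 204 + 560 + 60
= 824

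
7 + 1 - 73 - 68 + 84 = -49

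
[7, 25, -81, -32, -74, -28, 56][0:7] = [7, 25, -81, -32, -74, -28, 56]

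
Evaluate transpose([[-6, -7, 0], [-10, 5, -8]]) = [[-6, -10], [-7, 5], [0, -8]]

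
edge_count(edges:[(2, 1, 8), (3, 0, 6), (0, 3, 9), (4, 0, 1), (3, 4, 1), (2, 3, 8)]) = 6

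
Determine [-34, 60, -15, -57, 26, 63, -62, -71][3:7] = [-57, 26, 63, -62]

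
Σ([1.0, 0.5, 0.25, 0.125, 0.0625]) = 1.0 + 0.5 + 0.25 + 0.125 + 0.0625
= 1.9375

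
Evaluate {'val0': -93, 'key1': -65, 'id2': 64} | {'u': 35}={'val0': -93, 'key1': -65, 'id2': 64, 'u': 35}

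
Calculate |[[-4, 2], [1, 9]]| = (-4)*(9) - (2)*(1)
= -38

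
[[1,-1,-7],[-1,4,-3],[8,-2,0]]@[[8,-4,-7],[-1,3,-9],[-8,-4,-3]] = C[0][0] = (1)*(8) + (-1)*(-1) + (-7)*(-8) = 65
C[0][1] = (1)*(-4) + (-1)*(3) + (-7)*(-4) = 21
C[0][2] = (1)*(-7) + (-1)*(-9) + (-7)*(-3) = 23
C[1][0] = (-1)*(8) + (4)*(-1) + (-3)*(-8) = 12
C[1][1] = (-1)*(-4) + (4)*(3) + (-3)*(-4) = 28
C[1][2] = (-1)*(-7) + (4)*(-9) + (-3)*(-3) = -20
... (3 more cells)
= [[65, 21, 23], [12, 28, -20], [66, -38, -38]]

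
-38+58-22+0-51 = -53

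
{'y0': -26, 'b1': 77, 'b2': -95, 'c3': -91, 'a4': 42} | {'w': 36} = {'y0': -26, 'b1': 77, 'b2': -95, 'c3': -91, 'a4': 42, 'w': 36}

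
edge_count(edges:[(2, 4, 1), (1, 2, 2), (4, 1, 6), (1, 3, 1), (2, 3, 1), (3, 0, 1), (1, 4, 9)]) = 7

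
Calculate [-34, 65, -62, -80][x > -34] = keep x where x > -34: -34✗, 65✓, -62✗, -80✗
= [65]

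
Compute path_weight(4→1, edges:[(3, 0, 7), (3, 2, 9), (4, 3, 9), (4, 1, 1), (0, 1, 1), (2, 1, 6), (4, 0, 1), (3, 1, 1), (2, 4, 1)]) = 1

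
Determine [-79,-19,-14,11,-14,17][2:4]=[-14, 11]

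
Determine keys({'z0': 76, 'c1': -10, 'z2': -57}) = ['z0', 'c1', 'z2']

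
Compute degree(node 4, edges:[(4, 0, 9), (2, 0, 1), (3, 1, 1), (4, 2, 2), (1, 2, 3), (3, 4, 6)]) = incident: (4,0), (4,2), (3,4)
= 3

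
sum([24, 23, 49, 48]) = 24 + 23 + 49 + 48
= 144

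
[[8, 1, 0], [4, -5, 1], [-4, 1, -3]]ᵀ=[[8, 4, -4], [1, -5, 1], [0, 1, -3]]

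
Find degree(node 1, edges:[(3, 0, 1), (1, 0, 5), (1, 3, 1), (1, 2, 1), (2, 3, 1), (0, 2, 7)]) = 3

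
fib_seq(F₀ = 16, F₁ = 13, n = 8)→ F_2 = F_1 + F_0 = 29
F_3 = F_2 + F_1 = 42
F_4 = F_3 + F_2 = 71
...
= [16, 13, 29, 42, 71, 113, 184, 297]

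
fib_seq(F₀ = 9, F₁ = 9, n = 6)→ [9, 9, 18, 27, 45, 72]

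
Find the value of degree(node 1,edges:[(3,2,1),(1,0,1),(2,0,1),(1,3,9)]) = incident: (1,0), (1,3)
= 2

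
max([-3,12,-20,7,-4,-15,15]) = 15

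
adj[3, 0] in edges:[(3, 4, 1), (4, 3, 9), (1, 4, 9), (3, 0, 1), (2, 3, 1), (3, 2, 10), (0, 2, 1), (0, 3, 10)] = 1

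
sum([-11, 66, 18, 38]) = (-11) + 66 + 18 + 38
= 111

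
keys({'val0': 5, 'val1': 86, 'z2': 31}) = ['val0', 'val1', 'z2']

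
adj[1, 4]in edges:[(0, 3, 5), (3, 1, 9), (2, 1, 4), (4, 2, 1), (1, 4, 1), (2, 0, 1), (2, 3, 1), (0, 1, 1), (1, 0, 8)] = 1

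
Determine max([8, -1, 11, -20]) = 11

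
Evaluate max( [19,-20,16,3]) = 19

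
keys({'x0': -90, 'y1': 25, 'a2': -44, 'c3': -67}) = ['x0', 'y1', 'a2', 'c3']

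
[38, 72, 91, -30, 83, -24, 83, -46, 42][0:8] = [38, 72, 91, -30, 83, -24, 83, -46]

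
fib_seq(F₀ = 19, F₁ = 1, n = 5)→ [19, 1, 20, 21, 41]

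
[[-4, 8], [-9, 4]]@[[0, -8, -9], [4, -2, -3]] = C[0][0] = (-4)*(0) + (8)*(4) = 32
C[0][1] = (-4)*(-8) + (8)*(-2) = 16
C[0][2] = (-4)*(-9) + (8)*(-3) = 12
C[1][0] = (-9)*(0) + (4)*(4) = 16
C[1][1] = (-9)*(-8) + (4)*(-2) = 64
C[1][2] = (-9)*(-9) + (4)*(-3) = 69
= [[32, 16, 12], [16, 64, 69]]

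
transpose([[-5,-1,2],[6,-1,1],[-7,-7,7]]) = [[-5, 6, -7], [-1, -1, -7], [2, 1, 7]]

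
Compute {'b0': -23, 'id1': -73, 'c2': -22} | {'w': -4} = {'b0': -23, 'id1': -73, 'c2': -22, 'w': -4}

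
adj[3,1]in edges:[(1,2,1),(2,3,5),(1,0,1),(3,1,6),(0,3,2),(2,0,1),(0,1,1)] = 6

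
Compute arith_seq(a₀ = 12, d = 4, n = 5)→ [12, 16, 20, 24, 28]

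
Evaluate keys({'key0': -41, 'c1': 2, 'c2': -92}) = ['key0', 'c1', 'c2']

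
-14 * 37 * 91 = -47138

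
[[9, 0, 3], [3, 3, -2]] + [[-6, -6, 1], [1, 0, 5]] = [[3, -6, 4], [4, 3, 3]]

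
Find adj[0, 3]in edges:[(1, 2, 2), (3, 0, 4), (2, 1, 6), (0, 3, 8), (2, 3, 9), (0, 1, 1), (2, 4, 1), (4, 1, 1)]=8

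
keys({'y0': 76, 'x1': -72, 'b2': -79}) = ['y0', 'x1', 'b2']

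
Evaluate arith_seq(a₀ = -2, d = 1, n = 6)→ [-2, -1, 0, 1, 2, 3]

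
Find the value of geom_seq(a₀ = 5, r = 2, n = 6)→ a_0 = 5*2^0 = 5
a_1 = 5*2^1 = 10
a_2 = 5*2^2 = 20
...
= [5, 10, 20, 40, 80, 160]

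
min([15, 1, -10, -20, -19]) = -20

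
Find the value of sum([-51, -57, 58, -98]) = (-51) + (-57) + 58 + (-98)
= -148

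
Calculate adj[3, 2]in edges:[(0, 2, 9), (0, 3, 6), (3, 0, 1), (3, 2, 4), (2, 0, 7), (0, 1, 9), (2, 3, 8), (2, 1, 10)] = 4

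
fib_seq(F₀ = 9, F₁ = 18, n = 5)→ [9, 18, 27, 45, 72]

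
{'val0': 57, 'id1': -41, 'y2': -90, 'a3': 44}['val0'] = 57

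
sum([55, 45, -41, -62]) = -3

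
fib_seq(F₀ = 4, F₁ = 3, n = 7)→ [4, 3, 7, 10, 17, 27, 44]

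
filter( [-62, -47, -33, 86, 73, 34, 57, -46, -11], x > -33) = [86, 73, 34, 57, -11]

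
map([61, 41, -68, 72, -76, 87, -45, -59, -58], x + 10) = 61+10=71, 41+10=51, -68+10=-58, 72+10=82, -76+10=-66, 87+10=97, -45+10=-35, -59+10=-49, -58+10=-48
= [71, 51, -58, 82, -66, 97, -35, -49, -48]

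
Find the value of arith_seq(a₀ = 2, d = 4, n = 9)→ [2, 6, 10, 14, 18, 22, 26, 30, 34]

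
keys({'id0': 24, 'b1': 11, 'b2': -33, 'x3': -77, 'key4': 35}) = ['id0', 'b1', 'b2', 'x3', 'key4']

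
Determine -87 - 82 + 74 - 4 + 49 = -50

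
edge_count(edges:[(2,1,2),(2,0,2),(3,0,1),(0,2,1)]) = 4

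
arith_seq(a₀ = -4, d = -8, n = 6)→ [-4, -12, -20, -28, -36, -44]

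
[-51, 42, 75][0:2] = [-51, 42]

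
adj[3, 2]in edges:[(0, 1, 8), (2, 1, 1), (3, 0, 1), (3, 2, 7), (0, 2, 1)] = 7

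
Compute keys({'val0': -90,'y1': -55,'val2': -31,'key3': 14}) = ['val0', 'y1', 'val2', 'key3']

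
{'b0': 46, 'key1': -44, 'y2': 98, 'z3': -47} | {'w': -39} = {'b0': 46, 'key1': -44, 'y2': 98, 'z3': -47, 'w': -39}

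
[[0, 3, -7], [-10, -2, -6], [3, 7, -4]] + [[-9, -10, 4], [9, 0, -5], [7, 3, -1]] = [[-9, -7, -3], [-1, -2, -11], [10, 10, -5]]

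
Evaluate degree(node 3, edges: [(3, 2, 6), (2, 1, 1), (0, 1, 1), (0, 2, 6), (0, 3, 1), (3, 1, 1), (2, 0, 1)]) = incident: (3,2), (0,3), (3,1)
= 3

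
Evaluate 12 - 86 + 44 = -30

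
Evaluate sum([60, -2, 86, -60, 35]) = 119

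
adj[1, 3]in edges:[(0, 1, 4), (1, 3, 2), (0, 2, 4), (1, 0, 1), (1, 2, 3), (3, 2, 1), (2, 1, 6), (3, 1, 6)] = 2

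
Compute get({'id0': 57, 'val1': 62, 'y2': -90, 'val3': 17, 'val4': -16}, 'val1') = 62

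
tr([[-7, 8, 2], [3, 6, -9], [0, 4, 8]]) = diagonal: (-7) + 6 + 8
= 7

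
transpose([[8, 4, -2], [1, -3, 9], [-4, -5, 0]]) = [[8, 1, -4], [4, -3, -5], [-2, 9, 0]]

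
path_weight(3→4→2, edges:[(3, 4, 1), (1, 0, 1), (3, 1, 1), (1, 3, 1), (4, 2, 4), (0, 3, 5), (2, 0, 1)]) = 5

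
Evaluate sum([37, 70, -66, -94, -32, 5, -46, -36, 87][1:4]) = slice → [70, -66, -94]
70 + (-66) + (-94)
= -90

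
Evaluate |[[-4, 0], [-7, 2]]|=-8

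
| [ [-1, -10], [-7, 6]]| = -76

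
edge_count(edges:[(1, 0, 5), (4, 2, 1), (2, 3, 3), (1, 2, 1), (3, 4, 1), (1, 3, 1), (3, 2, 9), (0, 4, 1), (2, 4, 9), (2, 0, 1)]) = 10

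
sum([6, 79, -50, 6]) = 41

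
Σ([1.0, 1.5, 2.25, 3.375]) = 8.125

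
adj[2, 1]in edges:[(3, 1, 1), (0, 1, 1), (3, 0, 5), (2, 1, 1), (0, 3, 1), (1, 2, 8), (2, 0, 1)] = 1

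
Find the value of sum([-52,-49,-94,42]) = -153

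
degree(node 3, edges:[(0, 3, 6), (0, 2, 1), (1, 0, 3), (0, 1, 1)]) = 1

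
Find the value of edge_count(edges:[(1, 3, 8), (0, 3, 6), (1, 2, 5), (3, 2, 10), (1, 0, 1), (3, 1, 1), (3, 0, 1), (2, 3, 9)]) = 8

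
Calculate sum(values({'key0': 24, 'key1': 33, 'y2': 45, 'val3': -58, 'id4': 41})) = 85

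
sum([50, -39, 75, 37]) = 50 + (-39) + 75 + 37
= 123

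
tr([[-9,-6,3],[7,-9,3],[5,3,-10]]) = -28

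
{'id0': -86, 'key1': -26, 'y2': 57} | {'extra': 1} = {'id0': -86, 'key1': -26, 'y2': 57, 'extra': 1}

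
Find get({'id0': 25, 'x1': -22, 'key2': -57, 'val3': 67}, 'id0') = 25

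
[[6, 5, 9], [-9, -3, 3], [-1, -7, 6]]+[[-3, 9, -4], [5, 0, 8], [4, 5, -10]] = [[3, 14, 5], [-4, -3, 11], [3, -2, -4]]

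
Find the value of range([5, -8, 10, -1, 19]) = 27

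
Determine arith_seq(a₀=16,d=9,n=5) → [16, 25, 34, 43, 52]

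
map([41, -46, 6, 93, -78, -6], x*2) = [82, -92, 12, 186, -156, -12]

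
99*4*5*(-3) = -5940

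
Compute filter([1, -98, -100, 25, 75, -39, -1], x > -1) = [1, 25, 75]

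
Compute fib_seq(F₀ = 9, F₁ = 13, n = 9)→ [9, 13, 22, 35, 57, 92, 149, 241, 390]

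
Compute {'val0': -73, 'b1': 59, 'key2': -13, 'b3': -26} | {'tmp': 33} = {'val0': -73, 'b1': 59, 'key2': -13, 'b3': -26, 'tmp': 33}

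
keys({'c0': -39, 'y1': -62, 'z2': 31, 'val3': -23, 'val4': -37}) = ['c0', 'y1', 'z2', 'val3', 'val4']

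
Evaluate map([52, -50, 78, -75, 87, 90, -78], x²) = (52)²=2704, (-50)²=2500, (78)²=6084, (-75)²=5625, (87)²=7569, (90)²=8100, (-78)²=6084
= [2704, 2500, 6084, 5625, 7569, 8100, 6084]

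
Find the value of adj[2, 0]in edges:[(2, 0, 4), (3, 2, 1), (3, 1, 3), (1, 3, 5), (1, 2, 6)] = 4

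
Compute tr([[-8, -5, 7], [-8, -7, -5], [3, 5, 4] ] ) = diagonal: (-8) + (-7) + 4
= -11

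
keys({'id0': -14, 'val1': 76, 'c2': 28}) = ['id0', 'val1', 'c2']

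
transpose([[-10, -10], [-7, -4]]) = [[-10, -7], [-10, -4]]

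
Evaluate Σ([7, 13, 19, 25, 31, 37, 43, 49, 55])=7 + 13 + 19 + 25 + 31 + 37 + 43 + 49 + 55
= 279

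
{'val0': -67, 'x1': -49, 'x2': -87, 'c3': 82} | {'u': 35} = {'val0': -67, 'x1': -49, 'x2': -87, 'c3': 82, 'u': 35}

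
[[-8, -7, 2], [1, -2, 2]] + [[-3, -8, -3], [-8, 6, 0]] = [[-11, -15, -1], [-7, 4, 2]]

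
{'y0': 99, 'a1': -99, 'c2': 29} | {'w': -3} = {'y0': 99, 'a1': -99, 'c2': 29, 'w': -3}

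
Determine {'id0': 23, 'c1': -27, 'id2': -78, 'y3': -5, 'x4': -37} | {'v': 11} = {'id0': 23, 'c1': -27, 'id2': -78, 'y3': -5, 'x4': -37, 'v': 11}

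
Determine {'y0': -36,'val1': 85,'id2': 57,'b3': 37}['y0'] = -36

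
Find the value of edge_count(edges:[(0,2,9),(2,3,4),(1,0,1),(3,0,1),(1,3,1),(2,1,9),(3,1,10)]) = 7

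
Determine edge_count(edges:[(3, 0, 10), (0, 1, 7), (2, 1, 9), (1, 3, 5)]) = 4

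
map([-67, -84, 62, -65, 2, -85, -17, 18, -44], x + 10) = -67+10=-57, -84+10=-74, 62+10=72, -65+10=-55, 2+10=12, -85+10=-75, -17+10=-7, 18+10=28, -44+10=-34
= [-57, -74, 72, -55, 12, -75, -7, 28, -34]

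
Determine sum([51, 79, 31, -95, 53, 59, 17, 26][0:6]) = slice → [51, 79, 31, -95, 53, 59]
51 + 79 + 31 + (-95) + 53 + 59
= 178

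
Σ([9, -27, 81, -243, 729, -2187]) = 9 + -27 + 81 + -243 + 729 + -2187
= -1638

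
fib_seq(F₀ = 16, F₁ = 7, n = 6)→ [16, 7, 23, 30, 53, 83]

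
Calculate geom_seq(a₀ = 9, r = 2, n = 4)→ [9, 18, 36, 72]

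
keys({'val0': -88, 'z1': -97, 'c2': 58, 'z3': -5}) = ['val0', 'z1', 'c2', 'z3']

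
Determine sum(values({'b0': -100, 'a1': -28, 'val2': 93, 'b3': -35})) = (-100) + (-28) + 93 + (-35)
= -70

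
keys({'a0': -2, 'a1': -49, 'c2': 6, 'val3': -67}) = ['a0', 'a1', 'c2', 'val3']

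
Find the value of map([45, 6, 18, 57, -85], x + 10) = [55, 16, 28, 67, -75]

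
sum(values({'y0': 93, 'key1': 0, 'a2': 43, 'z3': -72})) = 93 + 0 + 43 + (-72)
= 64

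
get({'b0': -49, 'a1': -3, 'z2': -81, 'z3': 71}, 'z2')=-81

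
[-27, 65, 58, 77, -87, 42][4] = -87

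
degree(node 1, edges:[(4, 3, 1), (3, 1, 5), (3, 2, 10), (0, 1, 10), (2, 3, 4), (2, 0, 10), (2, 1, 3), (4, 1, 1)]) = 4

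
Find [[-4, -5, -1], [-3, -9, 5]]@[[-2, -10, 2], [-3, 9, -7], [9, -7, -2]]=[[14, 2, 29], [78, -86, 47]]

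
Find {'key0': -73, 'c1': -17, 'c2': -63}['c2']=-63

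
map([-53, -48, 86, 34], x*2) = -53*2=-106, -48*2=-96, 86*2=172, 34*2=68
= [-106, -96, 172, 68]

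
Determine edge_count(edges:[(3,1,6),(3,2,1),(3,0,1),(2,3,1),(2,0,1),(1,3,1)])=6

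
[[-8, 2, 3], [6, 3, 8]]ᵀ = [[-8, 6], [2, 3], [3, 8]]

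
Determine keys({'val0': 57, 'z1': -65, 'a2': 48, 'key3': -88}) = ['val0', 'z1', 'a2', 'key3']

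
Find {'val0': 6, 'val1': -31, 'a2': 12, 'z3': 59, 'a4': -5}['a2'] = 12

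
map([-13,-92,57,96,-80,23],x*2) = -13*2=-26, -92*2=-184, 57*2=114, 96*2=192, -80*2=-160, 23*2=46
= [-26, -184, 114, 192, -160, 46]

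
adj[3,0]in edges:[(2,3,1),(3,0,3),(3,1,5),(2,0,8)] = 3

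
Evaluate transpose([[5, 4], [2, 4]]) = [[5, 2], [4, 4]]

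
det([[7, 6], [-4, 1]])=31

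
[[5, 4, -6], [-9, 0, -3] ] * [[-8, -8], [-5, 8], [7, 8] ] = [[-102, -56], [51, 48]]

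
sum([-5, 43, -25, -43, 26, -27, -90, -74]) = -195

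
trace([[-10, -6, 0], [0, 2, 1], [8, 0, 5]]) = -3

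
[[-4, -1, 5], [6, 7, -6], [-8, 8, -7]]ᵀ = [[-4, 6, -8], [-1, 7, 8], [5, -6, -7]]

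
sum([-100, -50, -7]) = -157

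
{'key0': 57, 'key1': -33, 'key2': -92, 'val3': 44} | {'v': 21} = {'key0': 57, 'key1': -33, 'key2': -92, 'val3': 44, 'v': 21}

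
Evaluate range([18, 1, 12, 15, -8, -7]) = 26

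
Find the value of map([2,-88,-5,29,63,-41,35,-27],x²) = [4, 7744, 25, 841, 3969, 1681, 1225, 729]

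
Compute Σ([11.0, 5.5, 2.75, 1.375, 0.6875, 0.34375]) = 21.65625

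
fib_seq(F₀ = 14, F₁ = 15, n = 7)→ F_2 = F_1 + F_0 = 29
F_3 = F_2 + F_1 = 44
F_4 = F_3 + F_2 = 73
...
= [14, 15, 29, 44, 73, 117, 190]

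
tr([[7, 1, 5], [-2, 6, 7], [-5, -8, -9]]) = 4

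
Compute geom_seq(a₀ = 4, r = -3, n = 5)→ a_0 = 4*(-3)^0 = 4
a_1 = 4*(-3)^1 = -12
a_2 = 4*(-3)^2 = 36
...
= [4, -12, 36, -108, 324]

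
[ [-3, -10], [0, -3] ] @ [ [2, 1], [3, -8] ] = C[0][0] = (-3)*(2) + (-10)*(3) = -36
C[0][1] = (-3)*(1) + (-10)*(-8) = 77
C[1][0] = (0)*(2) + (-3)*(3) = -9
C[1][1] = (0)*(1) + (-3)*(-8) = 24
= [[-36, 77], [-9, 24]]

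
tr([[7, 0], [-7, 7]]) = diagonal: 7 + 7
= 14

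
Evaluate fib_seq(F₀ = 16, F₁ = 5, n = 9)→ F_2 = F_1 + F_0 = 21
F_3 = F_2 + F_1 = 26
F_4 = F_3 + F_2 = 47
...
= [16, 5, 21, 26, 47, 73, 120, 193, 313]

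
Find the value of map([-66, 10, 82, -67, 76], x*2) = [-132, 20, 164, -134, 152]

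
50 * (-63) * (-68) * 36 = 7711200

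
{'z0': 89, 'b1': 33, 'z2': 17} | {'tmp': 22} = {'z0': 89, 'b1': 33, 'z2': 17, 'tmp': 22}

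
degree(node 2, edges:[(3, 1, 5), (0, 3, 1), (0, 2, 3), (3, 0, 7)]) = 1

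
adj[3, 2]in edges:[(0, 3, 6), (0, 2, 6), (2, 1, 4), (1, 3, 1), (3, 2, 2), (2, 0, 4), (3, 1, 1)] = 2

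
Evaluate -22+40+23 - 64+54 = 31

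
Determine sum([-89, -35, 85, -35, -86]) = (-89) + (-35) + 85 + (-35) + (-86)
= -160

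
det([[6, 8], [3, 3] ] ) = -6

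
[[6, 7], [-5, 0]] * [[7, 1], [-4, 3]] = [[14, 27], [-35, -5]]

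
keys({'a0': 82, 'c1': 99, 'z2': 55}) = ['a0', 'c1', 'z2']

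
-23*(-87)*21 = 42021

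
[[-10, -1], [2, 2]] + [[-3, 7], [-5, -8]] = [[-13, 6], [-3, -6]]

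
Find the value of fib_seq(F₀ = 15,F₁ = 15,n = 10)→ [15, 15, 30, 45, 75, 120, 195, 315, 510, 825]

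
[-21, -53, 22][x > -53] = [-21, 22]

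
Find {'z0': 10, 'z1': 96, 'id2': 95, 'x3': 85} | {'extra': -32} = {'z0': 10, 'z1': 96, 'id2': 95, 'x3': 85, 'extra': -32}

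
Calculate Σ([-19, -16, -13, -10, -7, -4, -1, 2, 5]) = (-19) + (-16) + (-13) + (-10) + (-7) + (-4) + (-1) + 2 + 5
= -63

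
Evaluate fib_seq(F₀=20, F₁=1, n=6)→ F_2 = F_1 + F_0 = 21
F_3 = F_2 + F_1 = 22
F_4 = F_3 + F_2 = 43
...
= [20, 1, 21, 22, 43, 65]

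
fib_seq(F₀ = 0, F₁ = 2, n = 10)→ [0, 2, 2, 4, 6, 10, 16, 26, 42, 68]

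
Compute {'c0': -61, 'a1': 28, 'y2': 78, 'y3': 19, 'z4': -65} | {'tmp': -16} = {'c0': -61, 'a1': 28, 'y2': 78, 'y3': 19, 'z4': -65, 'tmp': -16}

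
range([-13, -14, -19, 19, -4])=38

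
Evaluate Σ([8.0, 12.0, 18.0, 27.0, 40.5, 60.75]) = 166.25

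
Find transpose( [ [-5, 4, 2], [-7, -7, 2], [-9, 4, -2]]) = [[-5, -7, -9], [4, -7, 4], [2, 2, -2]]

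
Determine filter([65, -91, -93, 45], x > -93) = [65, -91, 45]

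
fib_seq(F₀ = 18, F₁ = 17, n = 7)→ F_2 = F_1 + F_0 = 35
F_3 = F_2 + F_1 = 52
F_4 = F_3 + F_2 = 87
...
= [18, 17, 35, 52, 87, 139, 226]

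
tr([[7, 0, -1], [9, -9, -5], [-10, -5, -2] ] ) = diagonal: 7 + (-9) + (-2)
= -4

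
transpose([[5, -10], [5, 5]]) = [[5, 5], [-10, 5]]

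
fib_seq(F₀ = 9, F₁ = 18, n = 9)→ [9, 18, 27, 45, 72, 117, 189, 306, 495]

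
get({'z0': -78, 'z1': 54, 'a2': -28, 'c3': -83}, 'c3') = -83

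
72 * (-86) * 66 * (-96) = 39232512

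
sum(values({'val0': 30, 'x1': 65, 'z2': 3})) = 30 + 65 + 3
= 98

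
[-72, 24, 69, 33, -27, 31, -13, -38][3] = 33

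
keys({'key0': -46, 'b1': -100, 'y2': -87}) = ['key0', 'b1', 'y2']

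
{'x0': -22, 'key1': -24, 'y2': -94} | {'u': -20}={'x0': -22, 'key1': -24, 'y2': -94, 'u': -20}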